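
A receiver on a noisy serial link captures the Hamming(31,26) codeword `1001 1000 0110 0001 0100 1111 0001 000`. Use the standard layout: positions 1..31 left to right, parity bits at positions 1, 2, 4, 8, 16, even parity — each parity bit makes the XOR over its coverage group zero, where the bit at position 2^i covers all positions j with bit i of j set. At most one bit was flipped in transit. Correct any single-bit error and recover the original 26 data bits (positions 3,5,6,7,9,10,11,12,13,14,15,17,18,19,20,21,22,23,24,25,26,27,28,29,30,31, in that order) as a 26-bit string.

s1: b1⊕b3⊕b5⊕b7⊕b9⊕b11⊕b13⊕b15⊕b17⊕b19⊕b21⊕b23⊕b25⊕b27⊕b29⊕b31 = 1⊕0⊕1⊕0⊕0⊕1⊕0⊕0⊕0⊕0⊕1⊕1⊕0⊕0⊕0⊕0 = 1
s2: b2⊕b3⊕b6⊕b7⊕b10⊕b11⊕b14⊕b15⊕b18⊕b19⊕b22⊕b23⊕b26⊕b27⊕b30⊕b31 = 0⊕0⊕0⊕0⊕1⊕1⊕0⊕0⊕1⊕0⊕1⊕1⊕0⊕0⊕0⊕0 = 1
s4: b4⊕b5⊕b6⊕b7⊕b12⊕b13⊕b14⊕b15⊕b20⊕b21⊕b22⊕b23⊕b28⊕b29⊕b30⊕b31 = 1⊕1⊕0⊕0⊕0⊕0⊕0⊕0⊕0⊕1⊕1⊕1⊕1⊕0⊕0⊕0 = 0
s8: b8⊕b9⊕b10⊕b11⊕b12⊕b13⊕b14⊕b15⊕b24⊕b25⊕b26⊕b27⊕b28⊕b29⊕b30⊕b31 = 0⊕0⊕1⊕1⊕0⊕0⊕0⊕0⊕1⊕0⊕0⊕0⊕1⊕0⊕0⊕0 = 0
s16: b16⊕b17⊕b18⊕b19⊕b20⊕b21⊕b22⊕b23⊕b24⊕b25⊕b26⊕b27⊕b28⊕b29⊕b30⊕b31 = 1⊕0⊕1⊕0⊕0⊕1⊕1⊕1⊕1⊕0⊕0⊕0⊕1⊕0⊕0⊕0 = 1
Syndrome (s16...s1) = 10011 → position 19.
Flip bit 19: corrected codeword = 1001100001100001011011110001000
Data bits at positions 3,5,6,7,9,10,11,12,13,14,15,17,18,19,20,21,22,23,24,25,26,27,28,29,30,31: 01000110000011011110001000

01000110000011011110001000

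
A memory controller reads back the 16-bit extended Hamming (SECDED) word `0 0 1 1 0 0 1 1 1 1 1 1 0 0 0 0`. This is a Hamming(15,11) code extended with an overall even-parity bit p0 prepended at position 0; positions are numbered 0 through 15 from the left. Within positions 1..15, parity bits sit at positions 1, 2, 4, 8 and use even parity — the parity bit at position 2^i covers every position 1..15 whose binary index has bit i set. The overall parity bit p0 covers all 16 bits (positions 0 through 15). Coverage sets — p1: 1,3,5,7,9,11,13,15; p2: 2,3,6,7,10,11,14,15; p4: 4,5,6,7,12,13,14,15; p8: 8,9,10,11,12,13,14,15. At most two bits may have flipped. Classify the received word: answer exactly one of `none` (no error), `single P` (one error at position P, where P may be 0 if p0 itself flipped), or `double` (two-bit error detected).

s1: b1⊕b3⊕b5⊕b7⊕b9⊕b11⊕b13⊕b15 = 0⊕1⊕0⊕1⊕1⊕1⊕0⊕0 = 0
s2: b2⊕b3⊕b6⊕b7⊕b10⊕b11⊕b14⊕b15 = 1⊕1⊕1⊕1⊕1⊕1⊕0⊕0 = 0
s4: b4⊕b5⊕b6⊕b7⊕b12⊕b13⊕b14⊕b15 = 0⊕0⊕1⊕1⊕0⊕0⊕0⊕0 = 0
s8: b8⊕b9⊕b10⊕b11⊕b12⊕b13⊕b14⊕b15 = 1⊕1⊕1⊕1⊕0⊕0⊕0⊕0 = 0
Syndrome (s8...s1) = 0000 → position 0 (no error).
Overall parity (XOR of all 16 bits, including p0): 0⊕0⊕1⊕1⊕0⊕0⊕1⊕1⊕1⊕1⊕1⊕1⊕0⊕0⊕0⊕0 = 0
Overall=0, syndrome position=0 → no error.

none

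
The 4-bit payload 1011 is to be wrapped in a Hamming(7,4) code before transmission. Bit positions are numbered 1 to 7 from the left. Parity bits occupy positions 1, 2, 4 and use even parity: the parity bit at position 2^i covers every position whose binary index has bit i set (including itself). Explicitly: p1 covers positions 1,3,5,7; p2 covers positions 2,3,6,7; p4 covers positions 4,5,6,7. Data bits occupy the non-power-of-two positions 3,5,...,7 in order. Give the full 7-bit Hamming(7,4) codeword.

0110011

Place data bits at non-power-of-two positions: b3=1, b5=0, b6=1, b7=1.
p1 = XOR of data positions {3,5,7} = 1⊕0⊕1 = 0
p2 = XOR of data positions {3,6,7} = 1⊕1⊕1 = 1
p4 = XOR of data positions {5,6,7} = 0⊕1⊕1 = 0
Codeword b1..b7 = 0110011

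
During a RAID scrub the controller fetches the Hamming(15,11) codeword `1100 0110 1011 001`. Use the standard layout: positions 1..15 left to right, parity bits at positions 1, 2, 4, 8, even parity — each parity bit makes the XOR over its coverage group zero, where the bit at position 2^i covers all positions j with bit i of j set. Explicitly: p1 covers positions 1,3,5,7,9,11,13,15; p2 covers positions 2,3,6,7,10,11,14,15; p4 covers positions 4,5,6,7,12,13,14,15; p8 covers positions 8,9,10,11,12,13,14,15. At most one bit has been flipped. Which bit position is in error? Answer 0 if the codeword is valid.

s1: b1⊕b3⊕b5⊕b7⊕b9⊕b11⊕b13⊕b15 = 1⊕0⊕0⊕1⊕1⊕1⊕0⊕1 = 1
s2: b2⊕b3⊕b6⊕b7⊕b10⊕b11⊕b14⊕b15 = 1⊕0⊕1⊕1⊕0⊕1⊕0⊕1 = 1
s4: b4⊕b5⊕b6⊕b7⊕b12⊕b13⊕b14⊕b15 = 0⊕0⊕1⊕1⊕1⊕0⊕0⊕1 = 0
s8: b8⊕b9⊕b10⊕b11⊕b12⊕b13⊕b14⊕b15 = 0⊕1⊕0⊕1⊕1⊕0⊕0⊕1 = 0
Syndrome (s8...s1) = 0011 → position 3.

3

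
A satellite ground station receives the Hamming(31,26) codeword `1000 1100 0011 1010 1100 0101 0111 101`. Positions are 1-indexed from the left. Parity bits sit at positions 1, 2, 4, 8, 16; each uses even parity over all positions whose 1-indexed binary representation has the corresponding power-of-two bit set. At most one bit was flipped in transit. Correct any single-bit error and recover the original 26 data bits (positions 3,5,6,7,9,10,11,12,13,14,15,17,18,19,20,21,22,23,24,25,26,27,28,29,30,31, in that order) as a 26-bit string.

01100011101110011010111101

s1: b1⊕b3⊕b5⊕b7⊕b9⊕b11⊕b13⊕b15⊕b17⊕b19⊕b21⊕b23⊕b25⊕b27⊕b29⊕b31 = 1⊕0⊕1⊕0⊕0⊕1⊕1⊕1⊕1⊕0⊕0⊕0⊕0⊕1⊕1⊕1 = 1
s2: b2⊕b3⊕b6⊕b7⊕b10⊕b11⊕b14⊕b15⊕b18⊕b19⊕b22⊕b23⊕b26⊕b27⊕b30⊕b31 = 0⊕0⊕1⊕0⊕0⊕1⊕0⊕1⊕1⊕0⊕1⊕0⊕1⊕1⊕0⊕1 = 0
s4: b4⊕b5⊕b6⊕b7⊕b12⊕b13⊕b14⊕b15⊕b20⊕b21⊕b22⊕b23⊕b28⊕b29⊕b30⊕b31 = 0⊕1⊕1⊕0⊕1⊕1⊕0⊕1⊕0⊕0⊕1⊕0⊕1⊕1⊕0⊕1 = 1
s8: b8⊕b9⊕b10⊕b11⊕b12⊕b13⊕b14⊕b15⊕b24⊕b25⊕b26⊕b27⊕b28⊕b29⊕b30⊕b31 = 0⊕0⊕0⊕1⊕1⊕1⊕0⊕1⊕1⊕0⊕1⊕1⊕1⊕1⊕0⊕1 = 0
s16: b16⊕b17⊕b18⊕b19⊕b20⊕b21⊕b22⊕b23⊕b24⊕b25⊕b26⊕b27⊕b28⊕b29⊕b30⊕b31 = 0⊕1⊕1⊕0⊕0⊕0⊕1⊕0⊕1⊕0⊕1⊕1⊕1⊕1⊕0⊕1 = 1
Syndrome (s16...s1) = 10101 → position 21.
Flip bit 21: corrected codeword = 1000110000111010110011010111101
Data bits at positions 3,5,6,7,9,10,11,12,13,14,15,17,18,19,20,21,22,23,24,25,26,27,28,29,30,31: 01100011101110011010111101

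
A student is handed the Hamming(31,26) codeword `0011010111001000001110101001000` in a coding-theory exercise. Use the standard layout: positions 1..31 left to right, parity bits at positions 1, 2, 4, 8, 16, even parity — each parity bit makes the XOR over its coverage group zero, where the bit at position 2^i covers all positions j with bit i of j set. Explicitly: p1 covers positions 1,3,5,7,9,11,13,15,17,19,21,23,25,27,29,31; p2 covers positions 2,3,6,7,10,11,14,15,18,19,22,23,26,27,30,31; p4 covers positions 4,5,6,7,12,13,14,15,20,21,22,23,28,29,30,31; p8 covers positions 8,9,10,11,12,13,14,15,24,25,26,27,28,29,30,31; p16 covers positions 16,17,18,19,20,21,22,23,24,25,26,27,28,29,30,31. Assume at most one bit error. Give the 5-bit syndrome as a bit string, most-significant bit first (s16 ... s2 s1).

00111

s1: b1⊕b3⊕b5⊕b7⊕b9⊕b11⊕b13⊕b15⊕b17⊕b19⊕b21⊕b23⊕b25⊕b27⊕b29⊕b31 = 0⊕1⊕0⊕0⊕1⊕0⊕1⊕0⊕0⊕1⊕1⊕1⊕1⊕0⊕0⊕0 = 1
s2: b2⊕b3⊕b6⊕b7⊕b10⊕b11⊕b14⊕b15⊕b18⊕b19⊕b22⊕b23⊕b26⊕b27⊕b30⊕b31 = 0⊕1⊕1⊕0⊕1⊕0⊕0⊕0⊕0⊕1⊕0⊕1⊕0⊕0⊕0⊕0 = 1
s4: b4⊕b5⊕b6⊕b7⊕b12⊕b13⊕b14⊕b15⊕b20⊕b21⊕b22⊕b23⊕b28⊕b29⊕b30⊕b31 = 1⊕0⊕1⊕0⊕0⊕1⊕0⊕0⊕1⊕1⊕0⊕1⊕1⊕0⊕0⊕0 = 1
s8: b8⊕b9⊕b10⊕b11⊕b12⊕b13⊕b14⊕b15⊕b24⊕b25⊕b26⊕b27⊕b28⊕b29⊕b30⊕b31 = 1⊕1⊕1⊕0⊕0⊕1⊕0⊕0⊕0⊕1⊕0⊕0⊕1⊕0⊕0⊕0 = 0
s16: b16⊕b17⊕b18⊕b19⊕b20⊕b21⊕b22⊕b23⊕b24⊕b25⊕b26⊕b27⊕b28⊕b29⊕b30⊕b31 = 0⊕0⊕0⊕1⊕1⊕1⊕0⊕1⊕0⊕1⊕0⊕0⊕1⊕0⊕0⊕0 = 0
Syndrome (s16...s1) = 00111 → position 7.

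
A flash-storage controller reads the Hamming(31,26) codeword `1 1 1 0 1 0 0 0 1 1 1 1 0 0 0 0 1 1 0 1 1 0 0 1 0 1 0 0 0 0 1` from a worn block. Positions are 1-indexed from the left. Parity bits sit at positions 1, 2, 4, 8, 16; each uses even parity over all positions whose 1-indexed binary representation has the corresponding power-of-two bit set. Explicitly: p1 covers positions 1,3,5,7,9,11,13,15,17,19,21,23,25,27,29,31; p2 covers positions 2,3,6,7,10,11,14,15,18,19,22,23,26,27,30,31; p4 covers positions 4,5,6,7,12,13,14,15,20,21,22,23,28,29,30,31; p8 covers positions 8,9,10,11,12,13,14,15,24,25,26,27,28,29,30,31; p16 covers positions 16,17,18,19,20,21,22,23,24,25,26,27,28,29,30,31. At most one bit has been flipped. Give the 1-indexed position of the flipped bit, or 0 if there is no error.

30

s1: b1⊕b3⊕b5⊕b7⊕b9⊕b11⊕b13⊕b15⊕b17⊕b19⊕b21⊕b23⊕b25⊕b27⊕b29⊕b31 = 1⊕1⊕1⊕0⊕1⊕1⊕0⊕0⊕1⊕0⊕1⊕0⊕0⊕0⊕0⊕1 = 0
s2: b2⊕b3⊕b6⊕b7⊕b10⊕b11⊕b14⊕b15⊕b18⊕b19⊕b22⊕b23⊕b26⊕b27⊕b30⊕b31 = 1⊕1⊕0⊕0⊕1⊕1⊕0⊕0⊕1⊕0⊕0⊕0⊕1⊕0⊕0⊕1 = 1
s4: b4⊕b5⊕b6⊕b7⊕b12⊕b13⊕b14⊕b15⊕b20⊕b21⊕b22⊕b23⊕b28⊕b29⊕b30⊕b31 = 0⊕1⊕0⊕0⊕1⊕0⊕0⊕0⊕1⊕1⊕0⊕0⊕0⊕0⊕0⊕1 = 1
s8: b8⊕b9⊕b10⊕b11⊕b12⊕b13⊕b14⊕b15⊕b24⊕b25⊕b26⊕b27⊕b28⊕b29⊕b30⊕b31 = 0⊕1⊕1⊕1⊕1⊕0⊕0⊕0⊕1⊕0⊕1⊕0⊕0⊕0⊕0⊕1 = 1
s16: b16⊕b17⊕b18⊕b19⊕b20⊕b21⊕b22⊕b23⊕b24⊕b25⊕b26⊕b27⊕b28⊕b29⊕b30⊕b31 = 0⊕1⊕1⊕0⊕1⊕1⊕0⊕0⊕1⊕0⊕1⊕0⊕0⊕0⊕0⊕1 = 1
Syndrome (s16...s1) = 11110 → position 30.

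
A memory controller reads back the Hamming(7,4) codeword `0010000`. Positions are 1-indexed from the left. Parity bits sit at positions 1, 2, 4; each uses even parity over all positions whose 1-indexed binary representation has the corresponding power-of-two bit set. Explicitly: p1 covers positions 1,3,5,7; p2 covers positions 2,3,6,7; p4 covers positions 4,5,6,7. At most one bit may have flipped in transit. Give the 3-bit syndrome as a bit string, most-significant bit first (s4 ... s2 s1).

s1: b1⊕b3⊕b5⊕b7 = 0⊕1⊕0⊕0 = 1
s2: b2⊕b3⊕b6⊕b7 = 0⊕1⊕0⊕0 = 1
s4: b4⊕b5⊕b6⊕b7 = 0⊕0⊕0⊕0 = 0
Syndrome (s4...s1) = 011 → position 3.

011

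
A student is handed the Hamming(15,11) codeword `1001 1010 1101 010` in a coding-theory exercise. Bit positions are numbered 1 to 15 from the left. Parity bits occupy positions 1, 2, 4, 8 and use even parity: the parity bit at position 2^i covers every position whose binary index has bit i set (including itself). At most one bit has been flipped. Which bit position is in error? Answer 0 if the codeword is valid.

6

s1: b1⊕b3⊕b5⊕b7⊕b9⊕b11⊕b13⊕b15 = 1⊕0⊕1⊕1⊕1⊕0⊕0⊕0 = 0
s2: b2⊕b3⊕b6⊕b7⊕b10⊕b11⊕b14⊕b15 = 0⊕0⊕0⊕1⊕1⊕0⊕1⊕0 = 1
s4: b4⊕b5⊕b6⊕b7⊕b12⊕b13⊕b14⊕b15 = 1⊕1⊕0⊕1⊕1⊕0⊕1⊕0 = 1
s8: b8⊕b9⊕b10⊕b11⊕b12⊕b13⊕b14⊕b15 = 0⊕1⊕1⊕0⊕1⊕0⊕1⊕0 = 0
Syndrome (s8...s1) = 0110 → position 6.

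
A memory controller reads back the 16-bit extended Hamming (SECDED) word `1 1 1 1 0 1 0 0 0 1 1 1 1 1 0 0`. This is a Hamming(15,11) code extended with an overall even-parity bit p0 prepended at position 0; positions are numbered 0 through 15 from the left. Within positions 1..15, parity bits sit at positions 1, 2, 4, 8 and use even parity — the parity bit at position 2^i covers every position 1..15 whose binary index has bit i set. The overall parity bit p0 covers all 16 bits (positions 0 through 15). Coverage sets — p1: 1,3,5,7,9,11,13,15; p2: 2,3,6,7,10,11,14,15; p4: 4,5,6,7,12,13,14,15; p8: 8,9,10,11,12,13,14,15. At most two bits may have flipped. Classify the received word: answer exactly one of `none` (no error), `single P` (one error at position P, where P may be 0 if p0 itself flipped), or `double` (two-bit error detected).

s1: b1⊕b3⊕b5⊕b7⊕b9⊕b11⊕b13⊕b15 = 1⊕1⊕1⊕0⊕1⊕1⊕1⊕0 = 0
s2: b2⊕b3⊕b6⊕b7⊕b10⊕b11⊕b14⊕b15 = 1⊕1⊕0⊕0⊕1⊕1⊕0⊕0 = 0
s4: b4⊕b5⊕b6⊕b7⊕b12⊕b13⊕b14⊕b15 = 0⊕1⊕0⊕0⊕1⊕1⊕0⊕0 = 1
s8: b8⊕b9⊕b10⊕b11⊕b12⊕b13⊕b14⊕b15 = 0⊕1⊕1⊕1⊕1⊕1⊕0⊕0 = 1
Syndrome (s8...s1) = 1100 → position 12.
Overall parity (XOR of all 16 bits, including p0): 1⊕1⊕1⊕1⊕0⊕1⊕0⊕0⊕0⊕1⊕1⊕1⊕1⊕1⊕0⊕0 = 0
Overall=0, syndrome position=12 → double-bit error detected (uncorrectable).

double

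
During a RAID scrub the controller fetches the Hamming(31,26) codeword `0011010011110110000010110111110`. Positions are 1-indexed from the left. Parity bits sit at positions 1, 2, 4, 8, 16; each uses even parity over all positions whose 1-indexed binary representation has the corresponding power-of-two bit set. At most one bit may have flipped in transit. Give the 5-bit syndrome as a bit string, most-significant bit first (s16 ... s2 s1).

s1: b1⊕b3⊕b5⊕b7⊕b9⊕b11⊕b13⊕b15⊕b17⊕b19⊕b21⊕b23⊕b25⊕b27⊕b29⊕b31 = 0⊕1⊕0⊕0⊕1⊕1⊕0⊕1⊕0⊕0⊕1⊕1⊕0⊕1⊕1⊕0 = 0
s2: b2⊕b3⊕b6⊕b7⊕b10⊕b11⊕b14⊕b15⊕b18⊕b19⊕b22⊕b23⊕b26⊕b27⊕b30⊕b31 = 0⊕1⊕1⊕0⊕1⊕1⊕1⊕1⊕0⊕0⊕0⊕1⊕1⊕1⊕1⊕0 = 0
s4: b4⊕b5⊕b6⊕b7⊕b12⊕b13⊕b14⊕b15⊕b20⊕b21⊕b22⊕b23⊕b28⊕b29⊕b30⊕b31 = 1⊕0⊕1⊕0⊕1⊕0⊕1⊕1⊕0⊕1⊕0⊕1⊕1⊕1⊕1⊕0 = 0
s8: b8⊕b9⊕b10⊕b11⊕b12⊕b13⊕b14⊕b15⊕b24⊕b25⊕b26⊕b27⊕b28⊕b29⊕b30⊕b31 = 0⊕1⊕1⊕1⊕1⊕0⊕1⊕1⊕1⊕0⊕1⊕1⊕1⊕1⊕1⊕0 = 0
s16: b16⊕b17⊕b18⊕b19⊕b20⊕b21⊕b22⊕b23⊕b24⊕b25⊕b26⊕b27⊕b28⊕b29⊕b30⊕b31 = 0⊕0⊕0⊕0⊕0⊕1⊕0⊕1⊕1⊕0⊕1⊕1⊕1⊕1⊕1⊕0 = 0
Syndrome (s16...s1) = 00000 → position 0 (no error).

00000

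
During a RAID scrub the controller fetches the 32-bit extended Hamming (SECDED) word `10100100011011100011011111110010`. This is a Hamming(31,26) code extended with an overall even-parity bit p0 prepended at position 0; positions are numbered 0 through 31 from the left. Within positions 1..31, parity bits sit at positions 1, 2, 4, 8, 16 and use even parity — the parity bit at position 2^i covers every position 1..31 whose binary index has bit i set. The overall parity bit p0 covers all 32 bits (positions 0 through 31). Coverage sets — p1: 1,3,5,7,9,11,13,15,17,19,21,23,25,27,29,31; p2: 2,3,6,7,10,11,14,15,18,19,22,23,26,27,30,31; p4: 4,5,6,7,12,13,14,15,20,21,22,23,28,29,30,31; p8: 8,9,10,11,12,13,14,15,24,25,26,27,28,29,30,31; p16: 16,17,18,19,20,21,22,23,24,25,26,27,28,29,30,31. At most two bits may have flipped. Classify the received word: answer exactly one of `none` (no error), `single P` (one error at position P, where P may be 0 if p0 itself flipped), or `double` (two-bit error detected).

s1: b1⊕b3⊕b5⊕b7⊕b9⊕b11⊕b13⊕b15⊕b17⊕b19⊕b21⊕b23⊕b25⊕b27⊕b29⊕b31 = 0⊕0⊕1⊕0⊕1⊕0⊕1⊕0⊕0⊕1⊕1⊕1⊕1⊕1⊕0⊕0 = 0
s2: b2⊕b3⊕b6⊕b7⊕b10⊕b11⊕b14⊕b15⊕b18⊕b19⊕b22⊕b23⊕b26⊕b27⊕b30⊕b31 = 1⊕0⊕0⊕0⊕1⊕0⊕1⊕0⊕1⊕1⊕1⊕1⊕1⊕1⊕1⊕0 = 0
s4: b4⊕b5⊕b6⊕b7⊕b12⊕b13⊕b14⊕b15⊕b20⊕b21⊕b22⊕b23⊕b28⊕b29⊕b30⊕b31 = 0⊕1⊕0⊕0⊕1⊕1⊕1⊕0⊕0⊕1⊕1⊕1⊕0⊕0⊕1⊕0 = 0
s8: b8⊕b9⊕b10⊕b11⊕b12⊕b13⊕b14⊕b15⊕b24⊕b25⊕b26⊕b27⊕b28⊕b29⊕b30⊕b31 = 0⊕1⊕1⊕0⊕1⊕1⊕1⊕0⊕1⊕1⊕1⊕1⊕0⊕0⊕1⊕0 = 0
s16: b16⊕b17⊕b18⊕b19⊕b20⊕b21⊕b22⊕b23⊕b24⊕b25⊕b26⊕b27⊕b28⊕b29⊕b30⊕b31 = 0⊕0⊕1⊕1⊕0⊕1⊕1⊕1⊕1⊕1⊕1⊕1⊕0⊕0⊕1⊕0 = 0
Syndrome (s16...s1) = 00000 → position 0 (no error).
Overall parity (XOR of all 32 bits, including p0): 1⊕0⊕1⊕0⊕0⊕1⊕0⊕0⊕0⊕1⊕1⊕0⊕1⊕1⊕1⊕0⊕0⊕0⊕1⊕1⊕0⊕1⊕1⊕1⊕1⊕1⊕1⊕1⊕0⊕0⊕1⊕0 = 0
Overall=0, syndrome position=0 → no error.

none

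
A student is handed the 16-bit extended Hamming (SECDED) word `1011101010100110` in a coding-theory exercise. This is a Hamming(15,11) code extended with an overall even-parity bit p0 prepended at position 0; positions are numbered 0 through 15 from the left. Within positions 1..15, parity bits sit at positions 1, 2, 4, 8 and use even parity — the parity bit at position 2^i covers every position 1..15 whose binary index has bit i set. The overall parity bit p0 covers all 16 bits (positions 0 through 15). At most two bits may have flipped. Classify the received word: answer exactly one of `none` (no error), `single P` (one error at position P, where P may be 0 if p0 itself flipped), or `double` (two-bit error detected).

single 2

s1: b1⊕b3⊕b5⊕b7⊕b9⊕b11⊕b13⊕b15 = 0⊕1⊕0⊕0⊕0⊕0⊕1⊕0 = 0
s2: b2⊕b3⊕b6⊕b7⊕b10⊕b11⊕b14⊕b15 = 1⊕1⊕1⊕0⊕1⊕0⊕1⊕0 = 1
s4: b4⊕b5⊕b6⊕b7⊕b12⊕b13⊕b14⊕b15 = 1⊕0⊕1⊕0⊕0⊕1⊕1⊕0 = 0
s8: b8⊕b9⊕b10⊕b11⊕b12⊕b13⊕b14⊕b15 = 1⊕0⊕1⊕0⊕0⊕1⊕1⊕0 = 0
Syndrome (s8...s1) = 0010 → position 2.
Overall parity (XOR of all 16 bits, including p0): 1⊕0⊕1⊕1⊕1⊕0⊕1⊕0⊕1⊕0⊕1⊕0⊕0⊕1⊕1⊕0 = 1
Overall=1, syndrome position=2 → single-bit error at position 2.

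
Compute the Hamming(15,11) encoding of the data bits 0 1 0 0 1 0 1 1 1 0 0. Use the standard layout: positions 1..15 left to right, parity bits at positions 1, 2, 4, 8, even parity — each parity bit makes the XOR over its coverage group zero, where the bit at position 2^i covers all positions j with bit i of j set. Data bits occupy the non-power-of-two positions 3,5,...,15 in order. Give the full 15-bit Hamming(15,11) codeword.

Place data bits at non-power-of-two positions: b3=0, b5=1, b6=0, b7=0, b9=1, b10=0, b11=1, b12=1, b13=1, b14=0, b15=0.
p1 = XOR of data positions {3,5,7,9,11,13,15} = 0⊕1⊕0⊕1⊕1⊕1⊕0 = 0
p2 = XOR of data positions {3,6,7,10,11,14,15} = 0⊕0⊕0⊕0⊕1⊕0⊕0 = 1
p4 = XOR of data positions {5,6,7,12,13,14,15} = 1⊕0⊕0⊕1⊕1⊕0⊕0 = 1
p8 = XOR of data positions {9,10,11,12,13,14,15} = 1⊕0⊕1⊕1⊕1⊕0⊕0 = 0
Codeword b1..b15 = 010110001011100

010110001011100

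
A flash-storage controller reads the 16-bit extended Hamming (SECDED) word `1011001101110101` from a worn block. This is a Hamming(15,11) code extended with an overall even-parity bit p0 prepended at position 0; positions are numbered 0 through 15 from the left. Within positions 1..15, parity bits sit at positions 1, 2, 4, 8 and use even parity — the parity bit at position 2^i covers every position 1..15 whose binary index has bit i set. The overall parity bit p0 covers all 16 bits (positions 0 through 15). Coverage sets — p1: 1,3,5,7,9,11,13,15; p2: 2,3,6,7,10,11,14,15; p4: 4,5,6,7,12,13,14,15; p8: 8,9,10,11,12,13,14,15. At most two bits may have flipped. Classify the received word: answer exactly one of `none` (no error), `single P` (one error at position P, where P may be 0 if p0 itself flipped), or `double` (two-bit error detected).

double

s1: b1⊕b3⊕b5⊕b7⊕b9⊕b11⊕b13⊕b15 = 0⊕1⊕0⊕1⊕1⊕1⊕1⊕1 = 0
s2: b2⊕b3⊕b6⊕b7⊕b10⊕b11⊕b14⊕b15 = 1⊕1⊕1⊕1⊕1⊕1⊕0⊕1 = 1
s4: b4⊕b5⊕b6⊕b7⊕b12⊕b13⊕b14⊕b15 = 0⊕0⊕1⊕1⊕0⊕1⊕0⊕1 = 0
s8: b8⊕b9⊕b10⊕b11⊕b12⊕b13⊕b14⊕b15 = 0⊕1⊕1⊕1⊕0⊕1⊕0⊕1 = 1
Syndrome (s8...s1) = 1010 → position 10.
Overall parity (XOR of all 16 bits, including p0): 1⊕0⊕1⊕1⊕0⊕0⊕1⊕1⊕0⊕1⊕1⊕1⊕0⊕1⊕0⊕1 = 0
Overall=0, syndrome position=10 → double-bit error detected (uncorrectable).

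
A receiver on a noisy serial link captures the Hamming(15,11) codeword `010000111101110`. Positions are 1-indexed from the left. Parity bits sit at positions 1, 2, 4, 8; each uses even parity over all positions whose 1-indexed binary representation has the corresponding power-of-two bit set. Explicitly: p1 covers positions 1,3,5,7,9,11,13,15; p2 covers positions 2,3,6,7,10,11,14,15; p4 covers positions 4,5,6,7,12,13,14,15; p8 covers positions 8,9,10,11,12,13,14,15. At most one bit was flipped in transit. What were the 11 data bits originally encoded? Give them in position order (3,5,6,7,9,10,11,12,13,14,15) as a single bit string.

00011101110

s1: b1⊕b3⊕b5⊕b7⊕b9⊕b11⊕b13⊕b15 = 0⊕0⊕0⊕1⊕1⊕0⊕1⊕0 = 1
s2: b2⊕b3⊕b6⊕b7⊕b10⊕b11⊕b14⊕b15 = 1⊕0⊕0⊕1⊕1⊕0⊕1⊕0 = 0
s4: b4⊕b5⊕b6⊕b7⊕b12⊕b13⊕b14⊕b15 = 0⊕0⊕0⊕1⊕1⊕1⊕1⊕0 = 0
s8: b8⊕b9⊕b10⊕b11⊕b12⊕b13⊕b14⊕b15 = 1⊕1⊕1⊕0⊕1⊕1⊕1⊕0 = 0
Syndrome (s8...s1) = 0001 → position 1.
Flip bit 1: corrected codeword = 110000111101110
Data bits at positions 3,5,6,7,9,10,11,12,13,14,15: 00011101110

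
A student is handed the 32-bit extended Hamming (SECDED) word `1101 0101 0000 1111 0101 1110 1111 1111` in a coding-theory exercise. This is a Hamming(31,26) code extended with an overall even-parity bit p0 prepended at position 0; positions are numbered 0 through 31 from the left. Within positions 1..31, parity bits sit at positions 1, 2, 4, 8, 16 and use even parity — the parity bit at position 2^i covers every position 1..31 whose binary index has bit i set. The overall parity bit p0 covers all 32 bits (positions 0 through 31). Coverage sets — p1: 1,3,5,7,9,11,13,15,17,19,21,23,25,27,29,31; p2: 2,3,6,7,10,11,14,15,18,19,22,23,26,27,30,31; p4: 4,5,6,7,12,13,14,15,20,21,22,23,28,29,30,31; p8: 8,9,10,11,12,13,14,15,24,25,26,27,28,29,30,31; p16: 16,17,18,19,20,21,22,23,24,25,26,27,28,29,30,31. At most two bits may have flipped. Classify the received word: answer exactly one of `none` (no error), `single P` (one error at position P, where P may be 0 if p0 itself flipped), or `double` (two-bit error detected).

double

s1: b1⊕b3⊕b5⊕b7⊕b9⊕b11⊕b13⊕b15⊕b17⊕b19⊕b21⊕b23⊕b25⊕b27⊕b29⊕b31 = 1⊕1⊕1⊕1⊕0⊕0⊕1⊕1⊕1⊕1⊕1⊕0⊕1⊕1⊕1⊕1 = 1
s2: b2⊕b3⊕b6⊕b7⊕b10⊕b11⊕b14⊕b15⊕b18⊕b19⊕b22⊕b23⊕b26⊕b27⊕b30⊕b31 = 0⊕1⊕0⊕1⊕0⊕0⊕1⊕1⊕0⊕1⊕1⊕0⊕1⊕1⊕1⊕1 = 0
s4: b4⊕b5⊕b6⊕b7⊕b12⊕b13⊕b14⊕b15⊕b20⊕b21⊕b22⊕b23⊕b28⊕b29⊕b30⊕b31 = 0⊕1⊕0⊕1⊕1⊕1⊕1⊕1⊕1⊕1⊕1⊕0⊕1⊕1⊕1⊕1 = 1
s8: b8⊕b9⊕b10⊕b11⊕b12⊕b13⊕b14⊕b15⊕b24⊕b25⊕b26⊕b27⊕b28⊕b29⊕b30⊕b31 = 0⊕0⊕0⊕0⊕1⊕1⊕1⊕1⊕1⊕1⊕1⊕1⊕1⊕1⊕1⊕1 = 0
s16: b16⊕b17⊕b18⊕b19⊕b20⊕b21⊕b22⊕b23⊕b24⊕b25⊕b26⊕b27⊕b28⊕b29⊕b30⊕b31 = 0⊕1⊕0⊕1⊕1⊕1⊕1⊕0⊕1⊕1⊕1⊕1⊕1⊕1⊕1⊕1 = 1
Syndrome (s16...s1) = 10101 → position 21.
Overall parity (XOR of all 32 bits, including p0): 1⊕1⊕0⊕1⊕0⊕1⊕0⊕1⊕0⊕0⊕0⊕0⊕1⊕1⊕1⊕1⊕0⊕1⊕0⊕1⊕1⊕1⊕1⊕0⊕1⊕1⊕1⊕1⊕1⊕1⊕1⊕1 = 0
Overall=0, syndrome position=21 → double-bit error detected (uncorrectable).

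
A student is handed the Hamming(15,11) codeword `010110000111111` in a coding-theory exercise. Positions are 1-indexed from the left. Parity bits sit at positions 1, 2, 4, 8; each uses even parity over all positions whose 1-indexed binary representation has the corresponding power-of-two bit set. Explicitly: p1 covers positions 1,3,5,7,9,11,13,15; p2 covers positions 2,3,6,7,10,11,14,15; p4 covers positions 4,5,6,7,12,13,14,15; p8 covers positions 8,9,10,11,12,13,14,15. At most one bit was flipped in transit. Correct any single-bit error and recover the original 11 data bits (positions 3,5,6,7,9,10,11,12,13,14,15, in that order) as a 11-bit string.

s1: b1⊕b3⊕b5⊕b7⊕b9⊕b11⊕b13⊕b15 = 0⊕0⊕1⊕0⊕0⊕1⊕1⊕1 = 0
s2: b2⊕b3⊕b6⊕b7⊕b10⊕b11⊕b14⊕b15 = 1⊕0⊕0⊕0⊕1⊕1⊕1⊕1 = 1
s4: b4⊕b5⊕b6⊕b7⊕b12⊕b13⊕b14⊕b15 = 1⊕1⊕0⊕0⊕1⊕1⊕1⊕1 = 0
s8: b8⊕b9⊕b10⊕b11⊕b12⊕b13⊕b14⊕b15 = 0⊕0⊕1⊕1⊕1⊕1⊕1⊕1 = 0
Syndrome (s8...s1) = 0010 → position 2.
Flip bit 2: corrected codeword = 000110000111111
Data bits at positions 3,5,6,7,9,10,11,12,13,14,15: 01000111111

01000111111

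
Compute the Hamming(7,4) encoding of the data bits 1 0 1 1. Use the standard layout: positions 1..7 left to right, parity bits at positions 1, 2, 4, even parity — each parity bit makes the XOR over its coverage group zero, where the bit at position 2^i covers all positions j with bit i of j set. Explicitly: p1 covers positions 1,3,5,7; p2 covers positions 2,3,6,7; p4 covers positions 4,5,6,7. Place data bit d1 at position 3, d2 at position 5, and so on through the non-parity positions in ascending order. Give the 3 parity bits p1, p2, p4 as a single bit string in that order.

010

Place data bits at non-power-of-two positions: b3=1, b5=0, b6=1, b7=1.
p1 = XOR of data positions {3,5,7} = 1⊕0⊕1 = 0
p2 = XOR of data positions {3,6,7} = 1⊕1⊕1 = 1
p4 = XOR of data positions {5,6,7} = 0⊕1⊕1 = 0
Parity bits p1,p2,p4 = 010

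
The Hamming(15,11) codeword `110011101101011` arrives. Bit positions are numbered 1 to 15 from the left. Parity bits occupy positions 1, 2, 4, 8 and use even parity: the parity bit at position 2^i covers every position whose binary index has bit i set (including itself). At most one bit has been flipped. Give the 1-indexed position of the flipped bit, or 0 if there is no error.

s1: b1⊕b3⊕b5⊕b7⊕b9⊕b11⊕b13⊕b15 = 1⊕0⊕1⊕1⊕1⊕0⊕0⊕1 = 1
s2: b2⊕b3⊕b6⊕b7⊕b10⊕b11⊕b14⊕b15 = 1⊕0⊕1⊕1⊕1⊕0⊕1⊕1 = 0
s4: b4⊕b5⊕b6⊕b7⊕b12⊕b13⊕b14⊕b15 = 0⊕1⊕1⊕1⊕1⊕0⊕1⊕1 = 0
s8: b8⊕b9⊕b10⊕b11⊕b12⊕b13⊕b14⊕b15 = 0⊕1⊕1⊕0⊕1⊕0⊕1⊕1 = 1
Syndrome (s8...s1) = 1001 → position 9.

9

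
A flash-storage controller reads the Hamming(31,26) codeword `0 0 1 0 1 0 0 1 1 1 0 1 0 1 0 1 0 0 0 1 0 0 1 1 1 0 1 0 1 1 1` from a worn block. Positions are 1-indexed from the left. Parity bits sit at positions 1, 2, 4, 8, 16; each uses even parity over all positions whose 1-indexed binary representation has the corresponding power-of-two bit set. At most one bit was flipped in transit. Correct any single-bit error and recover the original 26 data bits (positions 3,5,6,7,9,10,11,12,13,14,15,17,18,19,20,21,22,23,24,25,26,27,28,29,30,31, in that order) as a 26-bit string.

11001101010000100111110111

s1: b1⊕b3⊕b5⊕b7⊕b9⊕b11⊕b13⊕b15⊕b17⊕b19⊕b21⊕b23⊕b25⊕b27⊕b29⊕b31 = 0⊕1⊕1⊕0⊕1⊕0⊕0⊕0⊕0⊕0⊕0⊕1⊕1⊕1⊕1⊕1 = 0
s2: b2⊕b3⊕b6⊕b7⊕b10⊕b11⊕b14⊕b15⊕b18⊕b19⊕b22⊕b23⊕b26⊕b27⊕b30⊕b31 = 0⊕1⊕0⊕0⊕1⊕0⊕1⊕0⊕0⊕0⊕0⊕1⊕0⊕1⊕1⊕1 = 1
s4: b4⊕b5⊕b6⊕b7⊕b12⊕b13⊕b14⊕b15⊕b20⊕b21⊕b22⊕b23⊕b28⊕b29⊕b30⊕b31 = 0⊕1⊕0⊕0⊕1⊕0⊕1⊕0⊕1⊕0⊕0⊕1⊕0⊕1⊕1⊕1 = 0
s8: b8⊕b9⊕b10⊕b11⊕b12⊕b13⊕b14⊕b15⊕b24⊕b25⊕b26⊕b27⊕b28⊕b29⊕b30⊕b31 = 1⊕1⊕1⊕0⊕1⊕0⊕1⊕0⊕1⊕1⊕0⊕1⊕0⊕1⊕1⊕1 = 1
s16: b16⊕b17⊕b18⊕b19⊕b20⊕b21⊕b22⊕b23⊕b24⊕b25⊕b26⊕b27⊕b28⊕b29⊕b30⊕b31 = 1⊕0⊕0⊕0⊕1⊕0⊕0⊕1⊕1⊕1⊕0⊕1⊕0⊕1⊕1⊕1 = 1
Syndrome (s16...s1) = 11010 → position 26.
Flip bit 26: corrected codeword = 0010100111010101000100111110111
Data bits at positions 3,5,6,7,9,10,11,12,13,14,15,17,18,19,20,21,22,23,24,25,26,27,28,29,30,31: 11001101010000100111110111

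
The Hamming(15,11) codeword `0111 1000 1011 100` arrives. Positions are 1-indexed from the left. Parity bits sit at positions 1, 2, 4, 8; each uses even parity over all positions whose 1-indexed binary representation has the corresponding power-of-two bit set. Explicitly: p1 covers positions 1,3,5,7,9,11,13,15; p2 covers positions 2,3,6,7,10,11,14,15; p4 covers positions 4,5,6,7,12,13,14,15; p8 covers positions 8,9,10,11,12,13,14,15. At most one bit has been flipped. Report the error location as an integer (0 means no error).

s1: b1⊕b3⊕b5⊕b7⊕b9⊕b11⊕b13⊕b15 = 0⊕1⊕1⊕0⊕1⊕1⊕1⊕0 = 1
s2: b2⊕b3⊕b6⊕b7⊕b10⊕b11⊕b14⊕b15 = 1⊕1⊕0⊕0⊕0⊕1⊕0⊕0 = 1
s4: b4⊕b5⊕b6⊕b7⊕b12⊕b13⊕b14⊕b15 = 1⊕1⊕0⊕0⊕1⊕1⊕0⊕0 = 0
s8: b8⊕b9⊕b10⊕b11⊕b12⊕b13⊕b14⊕b15 = 0⊕1⊕0⊕1⊕1⊕1⊕0⊕0 = 0
Syndrome (s8...s1) = 0011 → position 3.

3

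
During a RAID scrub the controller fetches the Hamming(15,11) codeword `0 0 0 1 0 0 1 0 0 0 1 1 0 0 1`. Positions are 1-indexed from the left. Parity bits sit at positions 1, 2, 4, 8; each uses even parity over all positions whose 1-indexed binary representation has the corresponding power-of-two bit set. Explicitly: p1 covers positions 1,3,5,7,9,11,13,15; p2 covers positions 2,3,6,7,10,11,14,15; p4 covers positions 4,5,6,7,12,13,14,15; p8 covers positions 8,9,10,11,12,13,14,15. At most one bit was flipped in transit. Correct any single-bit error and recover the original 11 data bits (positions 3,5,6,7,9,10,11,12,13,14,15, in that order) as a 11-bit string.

00010001001

s1: b1⊕b3⊕b5⊕b7⊕b9⊕b11⊕b13⊕b15 = 0⊕0⊕0⊕1⊕0⊕1⊕0⊕1 = 1
s2: b2⊕b3⊕b6⊕b7⊕b10⊕b11⊕b14⊕b15 = 0⊕0⊕0⊕1⊕0⊕1⊕0⊕1 = 1
s4: b4⊕b5⊕b6⊕b7⊕b12⊕b13⊕b14⊕b15 = 1⊕0⊕0⊕1⊕1⊕0⊕0⊕1 = 0
s8: b8⊕b9⊕b10⊕b11⊕b12⊕b13⊕b14⊕b15 = 0⊕0⊕0⊕1⊕1⊕0⊕0⊕1 = 1
Syndrome (s8...s1) = 1011 → position 11.
Flip bit 11: corrected codeword = 000100100001001
Data bits at positions 3,5,6,7,9,10,11,12,13,14,15: 00010001001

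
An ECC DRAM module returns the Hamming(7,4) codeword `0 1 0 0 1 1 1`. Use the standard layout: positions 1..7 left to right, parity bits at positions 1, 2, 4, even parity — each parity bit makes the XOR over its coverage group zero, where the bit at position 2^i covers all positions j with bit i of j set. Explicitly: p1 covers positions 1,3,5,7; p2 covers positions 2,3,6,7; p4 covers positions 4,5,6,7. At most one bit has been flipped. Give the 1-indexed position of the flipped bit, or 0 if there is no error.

s1: b1⊕b3⊕b5⊕b7 = 0⊕0⊕1⊕1 = 0
s2: b2⊕b3⊕b6⊕b7 = 1⊕0⊕1⊕1 = 1
s4: b4⊕b5⊕b6⊕b7 = 0⊕1⊕1⊕1 = 1
Syndrome (s4...s1) = 110 → position 6.

6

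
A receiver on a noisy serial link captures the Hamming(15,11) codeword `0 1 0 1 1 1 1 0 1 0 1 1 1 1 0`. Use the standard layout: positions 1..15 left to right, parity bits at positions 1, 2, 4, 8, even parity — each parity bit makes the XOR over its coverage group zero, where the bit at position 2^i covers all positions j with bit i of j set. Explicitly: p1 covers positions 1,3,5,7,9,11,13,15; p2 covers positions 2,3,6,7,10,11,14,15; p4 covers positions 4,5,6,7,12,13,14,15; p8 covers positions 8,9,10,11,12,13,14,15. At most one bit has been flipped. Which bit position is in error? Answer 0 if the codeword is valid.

15

s1: b1⊕b3⊕b5⊕b7⊕b9⊕b11⊕b13⊕b15 = 0⊕0⊕1⊕1⊕1⊕1⊕1⊕0 = 1
s2: b2⊕b3⊕b6⊕b7⊕b10⊕b11⊕b14⊕b15 = 1⊕0⊕1⊕1⊕0⊕1⊕1⊕0 = 1
s4: b4⊕b5⊕b6⊕b7⊕b12⊕b13⊕b14⊕b15 = 1⊕1⊕1⊕1⊕1⊕1⊕1⊕0 = 1
s8: b8⊕b9⊕b10⊕b11⊕b12⊕b13⊕b14⊕b15 = 0⊕1⊕0⊕1⊕1⊕1⊕1⊕0 = 1
Syndrome (s8...s1) = 1111 → position 15.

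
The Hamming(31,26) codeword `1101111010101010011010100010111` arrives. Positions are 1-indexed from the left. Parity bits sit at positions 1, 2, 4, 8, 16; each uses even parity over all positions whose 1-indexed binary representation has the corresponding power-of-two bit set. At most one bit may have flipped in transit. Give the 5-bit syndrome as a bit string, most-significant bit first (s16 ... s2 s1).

00111

s1: b1⊕b3⊕b5⊕b7⊕b9⊕b11⊕b13⊕b15⊕b17⊕b19⊕b21⊕b23⊕b25⊕b27⊕b29⊕b31 = 1⊕0⊕1⊕1⊕1⊕1⊕1⊕1⊕0⊕1⊕1⊕1⊕0⊕1⊕1⊕1 = 1
s2: b2⊕b3⊕b6⊕b7⊕b10⊕b11⊕b14⊕b15⊕b18⊕b19⊕b22⊕b23⊕b26⊕b27⊕b30⊕b31 = 1⊕0⊕1⊕1⊕0⊕1⊕0⊕1⊕1⊕1⊕0⊕1⊕0⊕1⊕1⊕1 = 1
s4: b4⊕b5⊕b6⊕b7⊕b12⊕b13⊕b14⊕b15⊕b20⊕b21⊕b22⊕b23⊕b28⊕b29⊕b30⊕b31 = 1⊕1⊕1⊕1⊕0⊕1⊕0⊕1⊕0⊕1⊕0⊕1⊕0⊕1⊕1⊕1 = 1
s8: b8⊕b9⊕b10⊕b11⊕b12⊕b13⊕b14⊕b15⊕b24⊕b25⊕b26⊕b27⊕b28⊕b29⊕b30⊕b31 = 0⊕1⊕0⊕1⊕0⊕1⊕0⊕1⊕0⊕0⊕0⊕1⊕0⊕1⊕1⊕1 = 0
s16: b16⊕b17⊕b18⊕b19⊕b20⊕b21⊕b22⊕b23⊕b24⊕b25⊕b26⊕b27⊕b28⊕b29⊕b30⊕b31 = 0⊕0⊕1⊕1⊕0⊕1⊕0⊕1⊕0⊕0⊕0⊕1⊕0⊕1⊕1⊕1 = 0
Syndrome (s16...s1) = 00111 → position 7.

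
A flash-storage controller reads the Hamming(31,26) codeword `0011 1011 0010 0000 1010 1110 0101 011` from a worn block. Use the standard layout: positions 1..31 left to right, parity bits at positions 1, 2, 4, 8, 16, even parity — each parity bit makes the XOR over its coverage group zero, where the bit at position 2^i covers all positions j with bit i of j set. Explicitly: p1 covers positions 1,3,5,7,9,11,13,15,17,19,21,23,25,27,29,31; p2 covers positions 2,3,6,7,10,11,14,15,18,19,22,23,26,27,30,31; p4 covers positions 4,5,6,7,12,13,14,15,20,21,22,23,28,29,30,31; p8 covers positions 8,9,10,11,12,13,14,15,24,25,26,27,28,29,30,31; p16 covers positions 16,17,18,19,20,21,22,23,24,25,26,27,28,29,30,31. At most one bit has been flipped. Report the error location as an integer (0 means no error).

23

s1: b1⊕b3⊕b5⊕b7⊕b9⊕b11⊕b13⊕b15⊕b17⊕b19⊕b21⊕b23⊕b25⊕b27⊕b29⊕b31 = 0⊕1⊕1⊕1⊕0⊕1⊕0⊕0⊕1⊕1⊕1⊕1⊕0⊕0⊕0⊕1 = 1
s2: b2⊕b3⊕b6⊕b7⊕b10⊕b11⊕b14⊕b15⊕b18⊕b19⊕b22⊕b23⊕b26⊕b27⊕b30⊕b31 = 0⊕1⊕0⊕1⊕0⊕1⊕0⊕0⊕0⊕1⊕1⊕1⊕1⊕0⊕1⊕1 = 1
s4: b4⊕b5⊕b6⊕b7⊕b12⊕b13⊕b14⊕b15⊕b20⊕b21⊕b22⊕b23⊕b28⊕b29⊕b30⊕b31 = 1⊕1⊕0⊕1⊕0⊕0⊕0⊕0⊕0⊕1⊕1⊕1⊕1⊕0⊕1⊕1 = 1
s8: b8⊕b9⊕b10⊕b11⊕b12⊕b13⊕b14⊕b15⊕b24⊕b25⊕b26⊕b27⊕b28⊕b29⊕b30⊕b31 = 1⊕0⊕0⊕1⊕0⊕0⊕0⊕0⊕0⊕0⊕1⊕0⊕1⊕0⊕1⊕1 = 0
s16: b16⊕b17⊕b18⊕b19⊕b20⊕b21⊕b22⊕b23⊕b24⊕b25⊕b26⊕b27⊕b28⊕b29⊕b30⊕b31 = 0⊕1⊕0⊕1⊕0⊕1⊕1⊕1⊕0⊕0⊕1⊕0⊕1⊕0⊕1⊕1 = 1
Syndrome (s16...s1) = 10111 → position 23.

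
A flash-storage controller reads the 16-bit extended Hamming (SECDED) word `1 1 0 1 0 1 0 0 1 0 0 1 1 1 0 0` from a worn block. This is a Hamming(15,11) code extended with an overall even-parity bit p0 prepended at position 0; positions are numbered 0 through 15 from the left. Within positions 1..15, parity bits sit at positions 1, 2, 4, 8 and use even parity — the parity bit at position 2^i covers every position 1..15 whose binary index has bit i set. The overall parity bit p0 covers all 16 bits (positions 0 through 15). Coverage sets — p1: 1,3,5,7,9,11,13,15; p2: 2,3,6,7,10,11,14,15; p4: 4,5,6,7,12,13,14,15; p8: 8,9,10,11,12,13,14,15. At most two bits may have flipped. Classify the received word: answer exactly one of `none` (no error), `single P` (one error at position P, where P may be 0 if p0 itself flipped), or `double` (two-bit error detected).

double

s1: b1⊕b3⊕b5⊕b7⊕b9⊕b11⊕b13⊕b15 = 1⊕1⊕1⊕0⊕0⊕1⊕1⊕0 = 1
s2: b2⊕b3⊕b6⊕b7⊕b10⊕b11⊕b14⊕b15 = 0⊕1⊕0⊕0⊕0⊕1⊕0⊕0 = 0
s4: b4⊕b5⊕b6⊕b7⊕b12⊕b13⊕b14⊕b15 = 0⊕1⊕0⊕0⊕1⊕1⊕0⊕0 = 1
s8: b8⊕b9⊕b10⊕b11⊕b12⊕b13⊕b14⊕b15 = 1⊕0⊕0⊕1⊕1⊕1⊕0⊕0 = 0
Syndrome (s8...s1) = 0101 → position 5.
Overall parity (XOR of all 16 bits, including p0): 1⊕1⊕0⊕1⊕0⊕1⊕0⊕0⊕1⊕0⊕0⊕1⊕1⊕1⊕0⊕0 = 0
Overall=0, syndrome position=5 → double-bit error detected (uncorrectable).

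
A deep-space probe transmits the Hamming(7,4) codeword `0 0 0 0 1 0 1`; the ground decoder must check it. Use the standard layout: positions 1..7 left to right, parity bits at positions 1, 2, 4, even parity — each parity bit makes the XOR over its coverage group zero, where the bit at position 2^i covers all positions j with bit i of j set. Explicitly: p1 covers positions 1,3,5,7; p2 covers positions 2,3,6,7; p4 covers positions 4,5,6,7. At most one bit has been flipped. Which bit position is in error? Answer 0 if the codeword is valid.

2

s1: b1⊕b3⊕b5⊕b7 = 0⊕0⊕1⊕1 = 0
s2: b2⊕b3⊕b6⊕b7 = 0⊕0⊕0⊕1 = 1
s4: b4⊕b5⊕b6⊕b7 = 0⊕1⊕0⊕1 = 0
Syndrome (s4...s1) = 010 → position 2.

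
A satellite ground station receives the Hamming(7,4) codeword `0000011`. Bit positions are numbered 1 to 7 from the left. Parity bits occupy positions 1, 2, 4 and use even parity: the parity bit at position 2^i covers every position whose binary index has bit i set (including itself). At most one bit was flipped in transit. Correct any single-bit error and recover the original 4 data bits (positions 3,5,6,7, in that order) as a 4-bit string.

s1: b1⊕b3⊕b5⊕b7 = 0⊕0⊕0⊕1 = 1
s2: b2⊕b3⊕b6⊕b7 = 0⊕0⊕1⊕1 = 0
s4: b4⊕b5⊕b6⊕b7 = 0⊕0⊕1⊕1 = 0
Syndrome (s4...s1) = 001 → position 1.
Flip bit 1: corrected codeword = 1000011
Data bits at positions 3,5,6,7: 0011

0011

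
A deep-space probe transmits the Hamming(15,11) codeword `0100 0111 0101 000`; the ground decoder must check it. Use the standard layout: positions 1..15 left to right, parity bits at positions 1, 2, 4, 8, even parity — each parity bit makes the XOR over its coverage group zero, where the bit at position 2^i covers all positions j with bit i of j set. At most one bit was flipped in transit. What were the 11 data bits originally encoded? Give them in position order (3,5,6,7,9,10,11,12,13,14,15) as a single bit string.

s1: b1⊕b3⊕b5⊕b7⊕b9⊕b11⊕b13⊕b15 = 0⊕0⊕0⊕1⊕0⊕0⊕0⊕0 = 1
s2: b2⊕b3⊕b6⊕b7⊕b10⊕b11⊕b14⊕b15 = 1⊕0⊕1⊕1⊕1⊕0⊕0⊕0 = 0
s4: b4⊕b5⊕b6⊕b7⊕b12⊕b13⊕b14⊕b15 = 0⊕0⊕1⊕1⊕1⊕0⊕0⊕0 = 1
s8: b8⊕b9⊕b10⊕b11⊕b12⊕b13⊕b14⊕b15 = 1⊕0⊕1⊕0⊕1⊕0⊕0⊕0 = 1
Syndrome (s8...s1) = 1101 → position 13.
Flip bit 13: corrected codeword = 010001110101100
Data bits at positions 3,5,6,7,9,10,11,12,13,14,15: 00110101100

00110101100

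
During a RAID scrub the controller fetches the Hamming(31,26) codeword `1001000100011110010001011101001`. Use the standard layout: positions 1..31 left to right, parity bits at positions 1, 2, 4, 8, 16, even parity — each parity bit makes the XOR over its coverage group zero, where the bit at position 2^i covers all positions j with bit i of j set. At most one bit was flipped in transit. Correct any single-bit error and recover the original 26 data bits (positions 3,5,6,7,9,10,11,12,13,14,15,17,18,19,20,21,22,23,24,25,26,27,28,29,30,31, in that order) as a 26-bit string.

s1: b1⊕b3⊕b5⊕b7⊕b9⊕b11⊕b13⊕b15⊕b17⊕b19⊕b21⊕b23⊕b25⊕b27⊕b29⊕b31 = 1⊕0⊕0⊕0⊕0⊕0⊕1⊕1⊕0⊕0⊕0⊕0⊕1⊕0⊕0⊕1 = 1
s2: b2⊕b3⊕b6⊕b7⊕b10⊕b11⊕b14⊕b15⊕b18⊕b19⊕b22⊕b23⊕b26⊕b27⊕b30⊕b31 = 0⊕0⊕0⊕0⊕0⊕0⊕1⊕1⊕1⊕0⊕1⊕0⊕1⊕0⊕0⊕1 = 0
s4: b4⊕b5⊕b6⊕b7⊕b12⊕b13⊕b14⊕b15⊕b20⊕b21⊕b22⊕b23⊕b28⊕b29⊕b30⊕b31 = 1⊕0⊕0⊕0⊕1⊕1⊕1⊕1⊕0⊕0⊕1⊕0⊕1⊕0⊕0⊕1 = 0
s8: b8⊕b9⊕b10⊕b11⊕b12⊕b13⊕b14⊕b15⊕b24⊕b25⊕b26⊕b27⊕b28⊕b29⊕b30⊕b31 = 1⊕0⊕0⊕0⊕1⊕1⊕1⊕1⊕1⊕1⊕1⊕0⊕1⊕0⊕0⊕1 = 0
s16: b16⊕b17⊕b18⊕b19⊕b20⊕b21⊕b22⊕b23⊕b24⊕b25⊕b26⊕b27⊕b28⊕b29⊕b30⊕b31 = 0⊕0⊕1⊕0⊕0⊕0⊕1⊕0⊕1⊕1⊕1⊕0⊕1⊕0⊕0⊕1 = 1
Syndrome (s16...s1) = 10001 → position 17.
Flip bit 17: corrected codeword = 1001000100011110110001011101001
Data bits at positions 3,5,6,7,9,10,11,12,13,14,15,17,18,19,20,21,22,23,24,25,26,27,28,29,30,31: 00000001111110001011101001

00000001111110001011101001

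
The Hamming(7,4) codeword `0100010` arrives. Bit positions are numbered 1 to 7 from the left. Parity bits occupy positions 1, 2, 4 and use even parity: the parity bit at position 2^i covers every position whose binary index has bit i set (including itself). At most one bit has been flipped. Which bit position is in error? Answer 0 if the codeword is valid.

4

s1: b1⊕b3⊕b5⊕b7 = 0⊕0⊕0⊕0 = 0
s2: b2⊕b3⊕b6⊕b7 = 1⊕0⊕1⊕0 = 0
s4: b4⊕b5⊕b6⊕b7 = 0⊕0⊕1⊕0 = 1
Syndrome (s4...s1) = 100 → position 4.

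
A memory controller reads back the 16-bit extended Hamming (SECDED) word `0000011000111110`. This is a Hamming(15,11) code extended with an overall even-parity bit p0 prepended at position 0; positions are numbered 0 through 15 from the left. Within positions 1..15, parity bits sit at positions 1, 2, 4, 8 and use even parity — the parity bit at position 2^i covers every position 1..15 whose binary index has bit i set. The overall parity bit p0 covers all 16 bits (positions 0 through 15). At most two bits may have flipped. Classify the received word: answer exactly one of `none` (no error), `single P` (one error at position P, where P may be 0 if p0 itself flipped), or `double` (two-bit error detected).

s1: b1⊕b3⊕b5⊕b7⊕b9⊕b11⊕b13⊕b15 = 0⊕0⊕1⊕0⊕0⊕1⊕1⊕0 = 1
s2: b2⊕b3⊕b6⊕b7⊕b10⊕b11⊕b14⊕b15 = 0⊕0⊕1⊕0⊕1⊕1⊕1⊕0 = 0
s4: b4⊕b5⊕b6⊕b7⊕b12⊕b13⊕b14⊕b15 = 0⊕1⊕1⊕0⊕1⊕1⊕1⊕0 = 1
s8: b8⊕b9⊕b10⊕b11⊕b12⊕b13⊕b14⊕b15 = 0⊕0⊕1⊕1⊕1⊕1⊕1⊕0 = 1
Syndrome (s8...s1) = 1101 → position 13.
Overall parity (XOR of all 16 bits, including p0): 0⊕0⊕0⊕0⊕0⊕1⊕1⊕0⊕0⊕0⊕1⊕1⊕1⊕1⊕1⊕0 = 1
Overall=1, syndrome position=13 → single-bit error at position 13.

single 13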